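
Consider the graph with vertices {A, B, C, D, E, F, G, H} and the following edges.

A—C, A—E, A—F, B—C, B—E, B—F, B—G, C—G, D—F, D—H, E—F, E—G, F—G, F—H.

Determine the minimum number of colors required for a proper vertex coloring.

B, E, F, G are pairwise adjacent (a clique of size 4), so at least 4 colors are needed.
4 colors suffice: color red → {C, F}; color blue → {A, B, D}; color green → {E, H}; color yellow → {G}. Every edge joins two different colors.

4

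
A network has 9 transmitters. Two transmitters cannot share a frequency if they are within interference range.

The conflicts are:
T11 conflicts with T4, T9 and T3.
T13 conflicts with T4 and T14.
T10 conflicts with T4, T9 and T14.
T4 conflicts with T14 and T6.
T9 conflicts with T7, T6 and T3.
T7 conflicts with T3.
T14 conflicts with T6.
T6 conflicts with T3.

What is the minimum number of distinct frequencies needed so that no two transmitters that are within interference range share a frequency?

T4, T14, T6 pairwise conflict, so at least 3 frequencies are needed.
3 frequencies suffice: frequency 1 → {T4, T9}; frequency 2 → {T14, T3}; frequency 3 → {T11, T13, T10, T7, T6}. Every pair that conflicts lands in different frequencies.

3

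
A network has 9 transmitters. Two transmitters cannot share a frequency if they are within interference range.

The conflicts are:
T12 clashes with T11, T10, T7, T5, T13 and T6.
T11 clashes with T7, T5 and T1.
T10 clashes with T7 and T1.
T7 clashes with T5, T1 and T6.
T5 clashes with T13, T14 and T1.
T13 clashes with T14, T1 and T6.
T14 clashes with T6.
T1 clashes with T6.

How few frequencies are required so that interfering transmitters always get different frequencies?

4

T11, T7, T5, T1 all conflict with each other, so at least 4 frequencies are needed.
4 frequencies suffice: frequency 1 → {T7, T13}; frequency 2 → {T12, T14, T1}; frequency 3 → {T10, T5, T6}; frequency 4 → {T11}. Every pair that conflicts lands in different frequencies.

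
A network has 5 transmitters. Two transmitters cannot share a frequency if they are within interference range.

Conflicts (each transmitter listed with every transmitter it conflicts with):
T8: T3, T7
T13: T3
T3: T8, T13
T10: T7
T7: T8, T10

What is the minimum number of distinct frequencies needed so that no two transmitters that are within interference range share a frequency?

T8 and T7 conflict, so at least 2 frequencies are needed.
2 frequencies suffice: frequency 1 → {T8, T13, T10}; frequency 2 → {T3, T7}. No two conflicting transmitters share a frequency.

2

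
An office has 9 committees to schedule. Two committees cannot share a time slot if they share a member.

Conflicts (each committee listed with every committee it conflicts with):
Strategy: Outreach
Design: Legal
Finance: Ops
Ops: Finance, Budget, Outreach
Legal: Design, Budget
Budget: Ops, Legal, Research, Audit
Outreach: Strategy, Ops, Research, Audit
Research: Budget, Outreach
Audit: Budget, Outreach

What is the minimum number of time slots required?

2

Ops and Budget conflict, so at least 2 time slots are needed.
2 time slots suffice: time slot 1 → {Design, Finance, Budget, Outreach}; time slot 2 → {Strategy, Ops, Legal, Research, Audit}. Each listed conflict is separated.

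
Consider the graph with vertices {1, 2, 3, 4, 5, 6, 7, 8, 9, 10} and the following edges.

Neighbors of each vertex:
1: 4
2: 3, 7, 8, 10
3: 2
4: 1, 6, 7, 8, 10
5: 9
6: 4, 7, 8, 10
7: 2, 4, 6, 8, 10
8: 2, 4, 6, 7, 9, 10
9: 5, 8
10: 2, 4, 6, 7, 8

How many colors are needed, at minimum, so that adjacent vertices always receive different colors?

4, 6, 7, 8, 10 form a clique, so at least 5 colors are needed.
5 colors suffice: color red → {1, 3, 5, 8}; color blue → {7, 9}; color green → {10}; color yellow → {2, 4}; color purple → {6}. No two adjacent vertices share a color.

5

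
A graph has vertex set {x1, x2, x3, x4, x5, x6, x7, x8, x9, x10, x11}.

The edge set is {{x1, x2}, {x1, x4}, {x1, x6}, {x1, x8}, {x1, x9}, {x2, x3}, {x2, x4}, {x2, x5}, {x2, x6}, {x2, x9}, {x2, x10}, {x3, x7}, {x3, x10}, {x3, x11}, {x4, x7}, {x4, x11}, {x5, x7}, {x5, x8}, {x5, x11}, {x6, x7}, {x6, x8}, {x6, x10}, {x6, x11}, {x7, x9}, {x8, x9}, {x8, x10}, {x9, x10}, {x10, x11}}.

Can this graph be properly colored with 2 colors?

No

x1, x8, x9 form a triangle, so at least 3 colors are needed.
So 2 colors are not enough.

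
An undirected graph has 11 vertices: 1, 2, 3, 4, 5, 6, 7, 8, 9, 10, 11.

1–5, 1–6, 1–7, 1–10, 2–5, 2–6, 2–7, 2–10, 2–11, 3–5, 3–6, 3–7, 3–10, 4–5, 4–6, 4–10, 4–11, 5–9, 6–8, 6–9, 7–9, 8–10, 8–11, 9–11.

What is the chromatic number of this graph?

8 and 11 are adjacent, so at least 2 colors are needed.
One proper 2-coloring: 1=blue, 2=blue, 3=blue, 4=blue, 5=red, 6=red, 7=red, 8=blue, 9=blue, 10=red, 11=red. Each edge has distinct colors on its endpoints.

2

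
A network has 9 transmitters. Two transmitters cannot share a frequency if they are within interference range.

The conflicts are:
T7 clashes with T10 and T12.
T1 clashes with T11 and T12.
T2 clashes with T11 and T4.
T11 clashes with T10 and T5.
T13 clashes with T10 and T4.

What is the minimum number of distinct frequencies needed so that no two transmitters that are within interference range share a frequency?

3

The cycle T4-T2-T11-T10-T13-T4 has odd length 5, so it cannot be 2-colored; at least 3 frequencies are needed.
3 frequencies suffice: T7=3, T1=2, T2=2, T11=1, T13=3, T10=2, T4=1, T5=2, T12=1. Each listed conflict is separated.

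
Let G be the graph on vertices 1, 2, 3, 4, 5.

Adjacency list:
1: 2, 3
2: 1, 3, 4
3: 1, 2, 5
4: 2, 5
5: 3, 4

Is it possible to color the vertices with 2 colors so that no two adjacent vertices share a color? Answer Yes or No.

1, 2, 3 form a triangle, so at least 3 colors are needed.
So 2 colors are not enough.

No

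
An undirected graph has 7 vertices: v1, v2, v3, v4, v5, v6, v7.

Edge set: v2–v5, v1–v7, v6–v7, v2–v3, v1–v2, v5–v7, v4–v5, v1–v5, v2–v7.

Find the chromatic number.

v1, v2, v5, v7 are pairwise adjacent (a clique of size 4), so at least 4 colors are needed.
4 colors suffice: color R → {v3, v4, v7}; color B → {v5, v6}; color G → {v2}; color Y → {v1}. No two adjacent vertices share a color.

4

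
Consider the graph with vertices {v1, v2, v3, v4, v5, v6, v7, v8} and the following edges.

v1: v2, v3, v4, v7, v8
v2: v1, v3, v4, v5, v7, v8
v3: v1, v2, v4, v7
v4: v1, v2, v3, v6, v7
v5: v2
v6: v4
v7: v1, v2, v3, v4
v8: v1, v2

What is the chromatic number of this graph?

v1, v2, v3, v4, v7 form a clique, so at least 5 colors are needed.
One proper 5-coloring: v1=blue, v2=red, v3=purple, v4=green, v5=blue, v6=red, v7=yellow, v8=green. Every edge joins two different colors.

5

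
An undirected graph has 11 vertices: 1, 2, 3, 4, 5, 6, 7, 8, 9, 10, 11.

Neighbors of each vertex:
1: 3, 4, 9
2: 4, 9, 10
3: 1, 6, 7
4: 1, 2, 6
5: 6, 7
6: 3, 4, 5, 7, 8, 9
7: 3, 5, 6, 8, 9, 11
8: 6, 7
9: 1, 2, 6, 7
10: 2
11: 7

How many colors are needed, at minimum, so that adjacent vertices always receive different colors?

3

3, 6, 7 are pairwise adjacent, so at least 3 colors are needed.
3 colors suffice: color red → {1, 2, 6, 11}; color blue → {4, 7, 10}; color green → {3, 5, 8, 9}. No two adjacent vertices share a color.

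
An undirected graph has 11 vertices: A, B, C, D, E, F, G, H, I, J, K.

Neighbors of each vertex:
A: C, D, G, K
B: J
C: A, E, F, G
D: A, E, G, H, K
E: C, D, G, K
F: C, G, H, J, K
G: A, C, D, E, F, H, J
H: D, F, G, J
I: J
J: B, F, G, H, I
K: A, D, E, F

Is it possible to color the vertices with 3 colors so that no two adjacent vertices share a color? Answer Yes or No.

F, G, H, J are pairwise adjacent (a clique of size 4), so at least 4 colors are needed.
So 3 colors are not enough.

No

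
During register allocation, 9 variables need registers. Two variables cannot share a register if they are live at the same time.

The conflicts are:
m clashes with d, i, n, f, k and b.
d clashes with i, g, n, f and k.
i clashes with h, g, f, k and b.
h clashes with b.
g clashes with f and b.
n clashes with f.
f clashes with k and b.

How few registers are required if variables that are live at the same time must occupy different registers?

5

m, d, i, f, k pairwise conflict, so at least 5 registers are needed.
5 registers suffice: register 1 → {i, n}; register 2 → {h, f}; register 3 → {m, g}; register 4 → {d, b}; register 5 → {k}. Every pair that conflicts lands in different registers.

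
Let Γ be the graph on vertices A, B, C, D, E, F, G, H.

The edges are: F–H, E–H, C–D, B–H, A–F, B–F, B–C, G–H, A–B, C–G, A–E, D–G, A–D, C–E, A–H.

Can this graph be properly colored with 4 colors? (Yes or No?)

The chromatic number is 4. A, B, F, H form a clique, so at least 4 colors are needed.
4 colors suffice: color 1 → {C, H}; color 2 → {A, G}; color 3 → {B, D, E}; color 4 → {F}.
That is already a proper 4-coloring.

Yes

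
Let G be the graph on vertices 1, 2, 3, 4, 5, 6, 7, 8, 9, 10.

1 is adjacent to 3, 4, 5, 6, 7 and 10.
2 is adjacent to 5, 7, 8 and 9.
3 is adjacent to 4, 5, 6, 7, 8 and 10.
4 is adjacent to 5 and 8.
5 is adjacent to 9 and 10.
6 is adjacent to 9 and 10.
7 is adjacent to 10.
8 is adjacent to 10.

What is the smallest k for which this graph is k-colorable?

4

1, 3, 7, 10 form a clique, so at least 4 colors are needed.
4 colors suffice: color red → {2, 3}; color blue → {4, 9, 10}; color green → {1, 8}; color yellow → {5, 6, 7}. Each edge has distinct colors on its endpoints.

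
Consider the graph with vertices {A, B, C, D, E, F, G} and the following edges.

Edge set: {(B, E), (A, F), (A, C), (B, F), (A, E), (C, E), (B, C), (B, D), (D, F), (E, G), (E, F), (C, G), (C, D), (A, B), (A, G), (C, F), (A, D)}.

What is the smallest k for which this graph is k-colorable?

5

A, B, C, E, F form a clique, so at least 5 colors are needed.
5 colors suffice: color 1 → {A}; color 2 → {C}; color 3 → {F, G}; color 4 → {B}; color 5 → {D, E}. Each edge has distinct colors on its endpoints.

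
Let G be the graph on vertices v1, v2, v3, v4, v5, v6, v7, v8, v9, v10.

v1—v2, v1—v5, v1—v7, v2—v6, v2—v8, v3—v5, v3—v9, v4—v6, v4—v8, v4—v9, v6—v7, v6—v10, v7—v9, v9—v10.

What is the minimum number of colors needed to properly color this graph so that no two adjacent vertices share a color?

3

The cycle v3-v5-v1-v7-v9-v3 has odd length 5, so it cannot be 2-colored; at least 3 colors are needed.
3 colors suffice: v1=R, v2=B, v3=B, v4=B, v5=G, v6=R, v7=B, v8=R, v9=R, v10=B. Each edge has distinct colors on its endpoints.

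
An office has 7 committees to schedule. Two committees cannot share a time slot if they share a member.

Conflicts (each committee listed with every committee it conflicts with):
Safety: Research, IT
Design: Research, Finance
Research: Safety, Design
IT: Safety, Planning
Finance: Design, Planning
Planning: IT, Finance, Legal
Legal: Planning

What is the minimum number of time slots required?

Design and Finance conflict, so at least 2 time slots are needed.
A valid assignment using 2 time slots: Safety=1, Design=1, Research=2, IT=2, Finance=2, Planning=1, Legal=2. Every pair that conflicts lands in different time slots.

2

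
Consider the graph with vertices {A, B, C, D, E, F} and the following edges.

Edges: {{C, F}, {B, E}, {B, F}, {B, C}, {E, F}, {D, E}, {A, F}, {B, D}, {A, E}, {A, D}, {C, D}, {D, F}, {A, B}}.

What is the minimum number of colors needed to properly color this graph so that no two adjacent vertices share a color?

A, B, D, E, F are pairwise adjacent (a clique of size 5), so at least 5 colors are needed.
5 colors suffice: color 1 → {D}; color 2 → {F}; color 3 → {B}; color 4 → {A, C}; color 5 → {E}. Every edge joins two different colors.

5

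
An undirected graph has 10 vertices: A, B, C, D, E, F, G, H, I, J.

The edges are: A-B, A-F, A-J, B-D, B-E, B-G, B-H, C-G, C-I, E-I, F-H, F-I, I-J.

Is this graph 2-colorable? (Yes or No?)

The cycle E-B-G-C-I-E has odd length 5, so it cannot be 2-colored; at least 3 colors are needed.
So 2 colors are not enough.

No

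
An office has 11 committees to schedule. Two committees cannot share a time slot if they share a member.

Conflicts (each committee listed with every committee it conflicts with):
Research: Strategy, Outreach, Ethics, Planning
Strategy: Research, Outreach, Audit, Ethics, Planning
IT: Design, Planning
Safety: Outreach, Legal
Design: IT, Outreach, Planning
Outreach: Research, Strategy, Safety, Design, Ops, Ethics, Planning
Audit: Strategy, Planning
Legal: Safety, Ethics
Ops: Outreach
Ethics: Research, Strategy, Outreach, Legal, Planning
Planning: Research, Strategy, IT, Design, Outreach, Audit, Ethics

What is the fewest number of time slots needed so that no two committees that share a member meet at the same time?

Research, Strategy, Outreach, Ethics, Planning are mutually in conflict, so at least 5 time slots are needed.
5 time slots suffice: time slot 1 → {Legal, Ops, Planning}; time slot 2 → {IT, Outreach, Audit}; time slot 3 → {Strategy, Safety, Design}; time slot 4 → {Ethics}; time slot 5 → {Research}. No two conflicting committees share a time slot.

5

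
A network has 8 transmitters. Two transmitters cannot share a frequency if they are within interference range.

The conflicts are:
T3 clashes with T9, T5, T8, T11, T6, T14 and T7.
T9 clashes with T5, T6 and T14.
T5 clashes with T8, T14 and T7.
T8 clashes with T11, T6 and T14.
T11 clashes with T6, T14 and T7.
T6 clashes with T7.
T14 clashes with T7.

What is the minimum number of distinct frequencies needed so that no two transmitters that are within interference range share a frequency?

4

T3, T8, T11, T14 pairwise conflict, so at least 4 frequencies are needed.
Using 4 frequencies: T3=1, T9=3, T5=4, T8=3, T11=4, T6=2, T14=2, T7=3. Every pair that conflicts lands in different frequencies.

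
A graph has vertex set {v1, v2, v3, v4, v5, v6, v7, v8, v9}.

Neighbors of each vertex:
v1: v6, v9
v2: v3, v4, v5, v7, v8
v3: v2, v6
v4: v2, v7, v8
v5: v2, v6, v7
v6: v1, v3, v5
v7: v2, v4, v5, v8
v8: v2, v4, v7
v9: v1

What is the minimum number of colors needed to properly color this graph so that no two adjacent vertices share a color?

v2, v4, v7, v8 form a clique, so at least 4 colors are needed.
4 colors suffice: color 1 → {v2, v6, v9}; color 2 → {v1, v3, v7}; color 3 → {v4, v5}; color 4 → {v8}. Each edge has distinct colors on its endpoints.

4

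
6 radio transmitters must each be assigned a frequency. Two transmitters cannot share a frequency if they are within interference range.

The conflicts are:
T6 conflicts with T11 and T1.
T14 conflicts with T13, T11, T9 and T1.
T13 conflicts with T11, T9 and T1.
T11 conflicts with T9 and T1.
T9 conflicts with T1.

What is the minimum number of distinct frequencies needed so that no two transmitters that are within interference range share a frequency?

T14, T13, T11, T9, T1 are mutually in conflict, so at least 5 frequencies are needed.
5 frequencies suffice: T6=3, T14=4, T13=5, T11=1, T9=3, T1=2. Each listed conflict is separated.

5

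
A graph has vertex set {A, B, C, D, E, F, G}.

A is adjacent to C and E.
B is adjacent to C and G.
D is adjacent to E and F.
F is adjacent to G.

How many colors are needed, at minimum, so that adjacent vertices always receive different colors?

3

The cycle F-G-B-C-A-E-D-F has odd length 7, so it cannot be 2-colored; at least 3 colors are needed.
3 colors suffice: color 1 → {C, E, F}; color 2 → {A, D, G}; color 3 → {B}. Every edge joins two different colors.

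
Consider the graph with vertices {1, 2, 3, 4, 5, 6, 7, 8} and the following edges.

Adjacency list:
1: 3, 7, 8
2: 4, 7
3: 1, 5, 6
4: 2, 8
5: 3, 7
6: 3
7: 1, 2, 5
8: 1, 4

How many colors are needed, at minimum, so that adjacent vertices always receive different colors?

The cycle 1-8-4-2-7-1 has odd length 5, so it cannot be 2-colored; at least 3 colors are needed.
3 colors suffice: color a → {1, 4, 5, 6}; color b → {3, 7, 8}; color c → {2}. Each edge has distinct colors on its endpoints.

3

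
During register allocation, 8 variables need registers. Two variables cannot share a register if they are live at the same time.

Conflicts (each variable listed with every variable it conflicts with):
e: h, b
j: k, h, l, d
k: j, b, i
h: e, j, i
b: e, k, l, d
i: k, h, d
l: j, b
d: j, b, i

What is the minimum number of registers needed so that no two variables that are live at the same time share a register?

The cycle b-d-i-h-e-b has odd length 5, so it cannot be 2-colored; at least 3 registers are needed.
3 registers suffice: register 1 → {j, b, i}; register 2 → {k, h, l, d}; register 3 → {e}. Each listed conflict is separated.

3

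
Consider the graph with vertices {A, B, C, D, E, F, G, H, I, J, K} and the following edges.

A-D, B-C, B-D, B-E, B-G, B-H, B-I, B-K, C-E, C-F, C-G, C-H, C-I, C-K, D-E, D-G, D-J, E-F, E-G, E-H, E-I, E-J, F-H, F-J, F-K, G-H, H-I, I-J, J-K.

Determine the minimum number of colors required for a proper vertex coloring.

5

B, C, E, H, I are mutually adjacent (a clique of size 5), so at least 5 colors are needed.
5 colors suffice: color 1 → {A, E, K}; color 2 → {B, J}; color 3 → {C, D}; color 4 → {H}; color 5 → {F, G, I}. Every edge joins two different colors.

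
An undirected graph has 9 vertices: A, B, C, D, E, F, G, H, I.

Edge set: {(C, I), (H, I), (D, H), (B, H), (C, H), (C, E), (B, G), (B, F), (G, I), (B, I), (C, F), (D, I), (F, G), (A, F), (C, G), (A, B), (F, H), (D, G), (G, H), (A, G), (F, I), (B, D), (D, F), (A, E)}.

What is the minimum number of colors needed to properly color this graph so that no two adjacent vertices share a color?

B, D, F, G, H, I form a clique, so at least 6 colors are needed.
6 colors suffice: A=3, B=5, C=5, D=6, E=1, F=2, G=1, H=3, I=4. Every edge joins two different colors.

6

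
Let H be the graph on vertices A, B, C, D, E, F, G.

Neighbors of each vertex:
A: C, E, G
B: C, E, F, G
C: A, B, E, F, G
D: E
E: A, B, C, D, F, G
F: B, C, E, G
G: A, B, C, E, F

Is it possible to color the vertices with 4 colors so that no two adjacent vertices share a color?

No

B, C, E, F, G are pairwise adjacent (a clique of size 5), so at least 5 colors are needed.
So 4 colors are not enough.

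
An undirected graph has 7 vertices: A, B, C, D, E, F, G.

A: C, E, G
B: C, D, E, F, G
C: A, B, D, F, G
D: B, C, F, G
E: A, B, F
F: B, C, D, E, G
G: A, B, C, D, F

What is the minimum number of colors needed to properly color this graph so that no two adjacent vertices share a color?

5

B, C, D, F, G are mutually adjacent (a clique of size 5), so at least 5 colors are needed.
5 colors suffice: A=red, B=red, C=blue, D=purple, E=blue, F=yellow, G=green. Every edge joins two different colors.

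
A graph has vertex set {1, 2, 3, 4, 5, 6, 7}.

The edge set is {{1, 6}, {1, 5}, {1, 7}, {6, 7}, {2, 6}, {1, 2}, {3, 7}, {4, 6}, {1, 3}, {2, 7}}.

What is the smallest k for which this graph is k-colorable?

4

1, 2, 6, 7 form a clique, so at least 4 colors are needed.
4 colors suffice: color a → {1, 4}; color b → {3, 5, 6}; color c → {7}; color d → {2}. Each edge has distinct colors on its endpoints.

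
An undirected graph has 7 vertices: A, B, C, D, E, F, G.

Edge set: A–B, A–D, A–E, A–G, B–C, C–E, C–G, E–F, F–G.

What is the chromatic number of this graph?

2

E and F are adjacent, so at least 2 colors are needed.
2 colors suffice: color 1 → {A, C, F}; color 2 → {B, D, E, G}. Every edge joins two different colors.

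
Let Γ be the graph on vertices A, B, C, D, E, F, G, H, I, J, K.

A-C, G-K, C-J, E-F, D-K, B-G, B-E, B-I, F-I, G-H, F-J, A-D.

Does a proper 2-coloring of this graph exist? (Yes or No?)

No

The cycle J-F-E-B-G-K-D-A-C-J has odd length 9, so it cannot be 2-colored; at least 3 colors are needed.
So 2 colors are not enough.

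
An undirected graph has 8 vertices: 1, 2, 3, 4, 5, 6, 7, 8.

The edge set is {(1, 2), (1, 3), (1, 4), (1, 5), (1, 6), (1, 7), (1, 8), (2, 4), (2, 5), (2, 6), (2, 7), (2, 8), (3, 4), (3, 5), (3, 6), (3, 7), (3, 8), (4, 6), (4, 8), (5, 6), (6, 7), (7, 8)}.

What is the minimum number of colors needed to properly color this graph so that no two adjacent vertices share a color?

1, 2, 7, 8 form a clique, so at least 4 colors are needed.
4 colors suffice: color red → {1}; color blue → {6, 8}; color green → {2, 3}; color yellow → {4, 5, 7}. Each edge has distinct colors on its endpoints.

4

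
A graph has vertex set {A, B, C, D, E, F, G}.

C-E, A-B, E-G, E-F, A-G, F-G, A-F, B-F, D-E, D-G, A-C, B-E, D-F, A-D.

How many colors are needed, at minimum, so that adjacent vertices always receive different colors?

4

D, E, F, G are mutually adjacent (a clique of size 4), so at least 4 colors are needed.
One proper 4-coloring: A=blue, B=green, C=red, D=yellow, E=blue, F=red, G=green. No two adjacent vertices share a color.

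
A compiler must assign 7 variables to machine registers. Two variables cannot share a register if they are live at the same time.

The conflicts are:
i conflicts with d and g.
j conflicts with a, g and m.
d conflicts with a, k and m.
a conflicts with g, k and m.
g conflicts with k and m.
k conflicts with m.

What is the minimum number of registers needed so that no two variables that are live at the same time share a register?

d, a, k, m pairwise conflict, so at least 4 registers are needed.
4 registers suffice: register 1 → {i, m}; register 2 → {d, g}; register 3 → {a}; register 4 → {j, k}. No two conflicting variables share a register.

4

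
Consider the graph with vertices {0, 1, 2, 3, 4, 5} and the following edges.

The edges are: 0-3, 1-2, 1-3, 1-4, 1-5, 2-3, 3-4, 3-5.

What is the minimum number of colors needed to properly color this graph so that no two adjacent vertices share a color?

3

1, 2, 3 form a triangle, so at least 3 colors are needed.
3 colors suffice: color red → {3}; color blue → {0, 1}; color green → {2, 4, 5}. Every edge joins two different colors.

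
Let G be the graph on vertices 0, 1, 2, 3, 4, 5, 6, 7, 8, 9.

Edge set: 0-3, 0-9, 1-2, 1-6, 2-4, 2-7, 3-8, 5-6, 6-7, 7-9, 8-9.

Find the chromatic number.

2

6 and 7 are adjacent, so at least 2 colors are needed.
2 colors suffice: 0=a, 1=a, 2=b, 3=b, 4=a, 5=a, 6=b, 7=a, 8=a, 9=b. Each edge has distinct colors on its endpoints.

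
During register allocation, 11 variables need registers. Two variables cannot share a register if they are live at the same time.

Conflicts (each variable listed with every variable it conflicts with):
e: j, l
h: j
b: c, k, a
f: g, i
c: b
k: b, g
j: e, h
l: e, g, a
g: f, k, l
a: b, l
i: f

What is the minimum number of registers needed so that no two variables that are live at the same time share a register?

3

The cycle b-a-l-g-k-b has odd length 5, so it cannot be 2-colored; at least 3 registers are needed.
3 registers suffice: e=2, h=2, b=1, f=1, c=2, k=3, j=1, l=1, g=2, a=2, i=2. Each listed conflict is separated.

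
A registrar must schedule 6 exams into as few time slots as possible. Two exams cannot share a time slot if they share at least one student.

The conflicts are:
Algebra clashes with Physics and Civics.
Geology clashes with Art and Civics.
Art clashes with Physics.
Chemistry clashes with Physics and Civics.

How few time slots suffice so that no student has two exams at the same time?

The cycle Geology-Civics-Chemistry-Physics-Art-Geology has odd length 5, so it cannot be 2-colored; at least 3 time slots are needed.
3 time slots suffice: time slot 1 → {Physics, Civics}; time slot 2 → {Algebra, Art, Chemistry}; time slot 3 → {Geology}. Every pair that conflicts lands in different time slots.

3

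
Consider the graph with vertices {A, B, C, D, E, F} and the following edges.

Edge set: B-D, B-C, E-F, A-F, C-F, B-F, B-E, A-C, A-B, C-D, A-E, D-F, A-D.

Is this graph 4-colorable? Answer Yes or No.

No

A, B, C, D, F form a clique, so at least 5 colors are needed.
So 4 colors are not enough.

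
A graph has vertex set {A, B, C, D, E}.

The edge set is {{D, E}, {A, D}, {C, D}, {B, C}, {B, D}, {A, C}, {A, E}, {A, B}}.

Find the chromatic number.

4

A, B, C, D are mutually adjacent (a clique of size 4), so at least 4 colors are needed.
4 colors suffice: color red → {D}; color blue → {A}; color green → {B, E}; color yellow → {C}. Each edge has distinct colors on its endpoints.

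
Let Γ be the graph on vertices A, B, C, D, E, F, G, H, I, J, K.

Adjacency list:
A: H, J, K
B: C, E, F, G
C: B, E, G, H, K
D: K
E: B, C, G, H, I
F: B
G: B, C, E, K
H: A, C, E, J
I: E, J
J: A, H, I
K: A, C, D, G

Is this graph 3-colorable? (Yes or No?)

No

B, C, E, G are pairwise adjacent (a clique of size 4), so at least 4 colors are needed.
So 3 colors are not enough.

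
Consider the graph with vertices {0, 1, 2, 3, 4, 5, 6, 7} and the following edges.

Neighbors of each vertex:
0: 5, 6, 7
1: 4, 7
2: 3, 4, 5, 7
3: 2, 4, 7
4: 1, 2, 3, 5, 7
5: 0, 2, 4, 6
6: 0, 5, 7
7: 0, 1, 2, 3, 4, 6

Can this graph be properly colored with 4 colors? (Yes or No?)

Yes

The chromatic number is 4. 2, 3, 4, 7 are pairwise adjacent (a clique of size 4), so at least 4 colors are needed.
4 colors suffice: color red → {5, 7}; color blue → {0, 4}; color green → {1, 2, 6}; color yellow → {3}.
That is already a proper 4-coloring.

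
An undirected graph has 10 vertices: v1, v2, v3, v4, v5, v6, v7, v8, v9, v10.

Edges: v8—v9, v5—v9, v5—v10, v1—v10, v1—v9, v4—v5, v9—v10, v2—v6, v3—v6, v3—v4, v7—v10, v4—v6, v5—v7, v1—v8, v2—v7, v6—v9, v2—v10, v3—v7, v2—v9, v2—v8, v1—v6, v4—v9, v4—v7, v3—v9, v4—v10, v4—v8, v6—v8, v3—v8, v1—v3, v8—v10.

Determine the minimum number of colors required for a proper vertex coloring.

5

v1, v3, v6, v8, v9 are mutually adjacent (a clique of size 5), so at least 5 colors are needed.
5 colors suffice: v1=4, v2=4, v3=2, v4=4, v5=3, v6=5, v7=1, v8=3, v9=1, v10=2. Every edge joins two different colors.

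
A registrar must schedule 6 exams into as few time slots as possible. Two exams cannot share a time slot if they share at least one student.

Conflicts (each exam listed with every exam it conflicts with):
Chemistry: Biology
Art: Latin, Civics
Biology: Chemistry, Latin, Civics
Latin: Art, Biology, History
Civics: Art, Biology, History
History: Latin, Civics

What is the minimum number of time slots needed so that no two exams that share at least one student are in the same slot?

2

Civics and History conflict, so at least 2 time slots are needed.
2 time slots suffice: time slot 1 → {Chemistry, Latin, Civics}; time slot 2 → {Art, Biology, History}. Every pair that conflicts lands in different time slots.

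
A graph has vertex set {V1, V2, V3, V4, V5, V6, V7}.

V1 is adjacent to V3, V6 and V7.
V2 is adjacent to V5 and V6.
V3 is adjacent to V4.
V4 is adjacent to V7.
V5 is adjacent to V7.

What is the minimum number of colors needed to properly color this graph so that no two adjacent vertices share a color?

3

The cycle V6-V2-V5-V7-V1-V6 has odd length 5, so it cannot be 2-colored; at least 3 colors are needed.
One proper 3-coloring: V1=2, V2=3, V3=1, V4=2, V5=2, V6=1, V7=1. Every edge joins two different colors.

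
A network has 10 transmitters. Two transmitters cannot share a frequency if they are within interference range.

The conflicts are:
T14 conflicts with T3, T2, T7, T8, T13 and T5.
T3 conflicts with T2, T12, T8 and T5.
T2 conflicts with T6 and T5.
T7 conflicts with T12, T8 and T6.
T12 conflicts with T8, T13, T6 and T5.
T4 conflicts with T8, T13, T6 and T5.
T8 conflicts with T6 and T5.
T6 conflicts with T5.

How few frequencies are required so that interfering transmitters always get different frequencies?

4

T14, T3, T2, T5 all conflict with each other, so at least 4 frequencies are needed.
4 frequencies suffice: T14=4, T3=3, T2=1, T7=2, T12=4, T4=4, T8=1, T13=1, T6=3, T5=2. No two conflicting transmitters share a frequency.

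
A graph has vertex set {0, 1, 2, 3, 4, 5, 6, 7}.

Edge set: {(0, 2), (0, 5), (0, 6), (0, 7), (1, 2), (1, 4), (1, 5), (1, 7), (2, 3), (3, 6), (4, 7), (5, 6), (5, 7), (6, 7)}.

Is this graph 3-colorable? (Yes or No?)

No

0, 5, 6, 7 form a clique, so at least 4 colors are needed.
So 3 colors are not enough.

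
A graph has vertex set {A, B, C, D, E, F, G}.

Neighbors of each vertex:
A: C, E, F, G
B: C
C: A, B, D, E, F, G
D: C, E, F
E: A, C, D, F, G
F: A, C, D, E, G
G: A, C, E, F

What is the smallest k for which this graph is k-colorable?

A, C, E, F, G are pairwise adjacent (a clique of size 5), so at least 5 colors are needed.
5 colors suffice: color 1 → {C}; color 2 → {B, F}; color 3 → {E}; color 4 → {A, D}; color 5 → {G}. Each edge has distinct colors on its endpoints.

5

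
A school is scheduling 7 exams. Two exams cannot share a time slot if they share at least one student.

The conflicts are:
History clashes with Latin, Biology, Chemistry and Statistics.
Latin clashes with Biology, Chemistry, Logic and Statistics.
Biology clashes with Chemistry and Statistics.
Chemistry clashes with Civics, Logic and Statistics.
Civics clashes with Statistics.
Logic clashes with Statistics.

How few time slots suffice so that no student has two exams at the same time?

History, Latin, Biology, Chemistry, Statistics all conflict with each other, so at least 5 time slots are needed.
A valid assignment using 5 time slots: History=5, Latin=3, Biology=4, Chemistry=2, Civics=3, Logic=4, Statistics=1. Each listed conflict is separated.

5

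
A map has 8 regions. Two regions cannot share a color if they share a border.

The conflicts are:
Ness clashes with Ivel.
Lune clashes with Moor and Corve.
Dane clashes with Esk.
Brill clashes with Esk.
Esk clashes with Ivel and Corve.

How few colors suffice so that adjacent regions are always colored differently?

2

Lune and Moor conflict, so at least 2 colors are needed.
2 colors suffice: color 1 → {Ness, Lune, Esk}; color 2 → {Dane, Moor, Brill, Ivel, Corve}. Each listed conflict is separated.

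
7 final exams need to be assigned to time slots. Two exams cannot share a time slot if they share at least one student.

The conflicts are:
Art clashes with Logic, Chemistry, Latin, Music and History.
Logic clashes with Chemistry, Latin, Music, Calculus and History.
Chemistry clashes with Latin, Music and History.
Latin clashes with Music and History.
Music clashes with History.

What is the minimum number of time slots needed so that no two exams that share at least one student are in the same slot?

Art, Logic, Chemistry, Latin, Music, History pairwise conflict, so at least 6 time slots are needed.
6 time slots suffice: time slot 1 → {Logic}; time slot 2 → {Art, Calculus}; time slot 3 → {History}; time slot 4 → {Chemistry}; time slot 5 → {Music}; time slot 6 → {Latin}. No two conflicting exams share a time slot.

6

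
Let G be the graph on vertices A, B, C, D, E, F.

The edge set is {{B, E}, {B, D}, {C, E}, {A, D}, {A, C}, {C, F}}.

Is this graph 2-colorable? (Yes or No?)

No

The cycle B-D-A-C-E-B has odd length 5, so it cannot be 2-colored; at least 3 colors are needed.
So 2 colors are not enough.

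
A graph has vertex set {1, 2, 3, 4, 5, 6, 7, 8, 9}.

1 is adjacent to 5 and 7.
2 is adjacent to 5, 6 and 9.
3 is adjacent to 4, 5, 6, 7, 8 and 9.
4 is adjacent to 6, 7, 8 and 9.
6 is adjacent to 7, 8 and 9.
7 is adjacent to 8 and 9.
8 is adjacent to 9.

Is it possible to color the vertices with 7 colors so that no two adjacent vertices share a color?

Yes

The chromatic number is 6. 3, 4, 6, 7, 8, 9 are mutually adjacent (a clique of size 6), so at least 6 colors are needed.
6 colors suffice: color red → {2, 7}; color blue → {1, 3}; color green → {5, 9}; color yellow → {6}; color purple → {8}; color orange → {4}.
Since 7 ≥ 6, a proper 7-coloring certainly exists.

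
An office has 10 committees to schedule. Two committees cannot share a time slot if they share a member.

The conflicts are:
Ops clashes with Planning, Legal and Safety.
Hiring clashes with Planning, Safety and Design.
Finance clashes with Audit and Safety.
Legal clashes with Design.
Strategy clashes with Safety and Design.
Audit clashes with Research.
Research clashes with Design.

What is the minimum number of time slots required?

The cycle Safety-Hiring-Design-Legal-Ops-Safety has odd length 5, so it cannot be 2-colored; at least 3 time slots are needed.
3 time slots suffice: time slot 1 → {Planning, Audit, Safety, Design}; time slot 2 → {Ops, Hiring, Finance, Strategy, Research}; time slot 3 → {Legal}. Each listed conflict is separated.

3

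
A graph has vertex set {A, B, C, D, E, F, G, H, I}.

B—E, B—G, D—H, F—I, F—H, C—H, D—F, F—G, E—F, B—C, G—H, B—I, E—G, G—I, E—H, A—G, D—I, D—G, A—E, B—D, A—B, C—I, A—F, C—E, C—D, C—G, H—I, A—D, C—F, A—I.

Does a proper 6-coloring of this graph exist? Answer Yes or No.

The chromatic number is 6. C, D, F, G, H, I are pairwise adjacent (a clique of size 6), so at least 6 colors are needed.
6 colors suffice: color 1 → {G}; color 2 → {E, I}; color 3 → {D}; color 4 → {A, C}; color 5 → {B, F}; color 6 → {H}.
That is already a proper 6-coloring.

Yes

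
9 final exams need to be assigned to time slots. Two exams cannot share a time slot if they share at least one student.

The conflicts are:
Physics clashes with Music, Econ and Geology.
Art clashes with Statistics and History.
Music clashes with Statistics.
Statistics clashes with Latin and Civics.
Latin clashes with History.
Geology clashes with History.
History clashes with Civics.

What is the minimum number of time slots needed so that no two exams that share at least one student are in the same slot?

Physics and Music conflict, so at least 2 time slots are needed.
2 time slots suffice: time slot 1 → {Physics, Statistics, History}; time slot 2 → {Art, Music, Latin, Econ, Geology, Civics}. No two conflicting exams share a time slot.

2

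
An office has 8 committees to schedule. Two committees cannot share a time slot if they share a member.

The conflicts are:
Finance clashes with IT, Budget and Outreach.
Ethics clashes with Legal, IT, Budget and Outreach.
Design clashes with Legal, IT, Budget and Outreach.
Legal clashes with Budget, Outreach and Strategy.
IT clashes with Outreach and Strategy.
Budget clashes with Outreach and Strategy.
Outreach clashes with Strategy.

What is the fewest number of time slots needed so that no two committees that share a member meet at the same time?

4

Legal, Budget, Outreach, Strategy are mutually in conflict, so at least 4 time slots are needed.
4 time slots suffice: Finance=3, Ethics=4, Design=4, Legal=3, IT=2, Budget=2, Outreach=1, Strategy=4. No two conflicting committees share a time slot.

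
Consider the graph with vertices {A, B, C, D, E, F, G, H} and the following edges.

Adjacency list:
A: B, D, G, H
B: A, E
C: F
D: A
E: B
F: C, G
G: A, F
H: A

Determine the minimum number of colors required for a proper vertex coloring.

2

A and B are adjacent, so at least 2 colors are needed.
A valid assignment using 2 colors: A=red, B=blue, C=blue, D=blue, E=red, F=red, G=blue, H=blue. Each edge has distinct colors on its endpoints.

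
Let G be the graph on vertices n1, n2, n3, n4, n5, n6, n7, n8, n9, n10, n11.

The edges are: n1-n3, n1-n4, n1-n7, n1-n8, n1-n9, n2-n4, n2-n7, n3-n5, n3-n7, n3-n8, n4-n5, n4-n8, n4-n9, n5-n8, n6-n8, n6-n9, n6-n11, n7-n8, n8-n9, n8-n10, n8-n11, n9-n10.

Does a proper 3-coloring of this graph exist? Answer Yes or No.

No

n1, n3, n7, n8 form a clique, so at least 4 colors are needed.
So 3 colors are not enough.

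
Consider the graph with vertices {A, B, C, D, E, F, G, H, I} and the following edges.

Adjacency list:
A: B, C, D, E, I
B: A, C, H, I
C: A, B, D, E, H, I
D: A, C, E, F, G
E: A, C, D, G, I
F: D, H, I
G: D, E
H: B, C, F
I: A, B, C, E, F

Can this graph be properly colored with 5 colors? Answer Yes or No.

Yes

The chromatic number is 4. A, C, D, E form a clique, so at least 4 colors are needed.
4 colors suffice: color 1 → {C, F, G}; color 2 → {B, E}; color 3 → {D, H, I}; color 4 → {A}.
Since 5 ≥ 4, a proper 5-coloring certainly exists.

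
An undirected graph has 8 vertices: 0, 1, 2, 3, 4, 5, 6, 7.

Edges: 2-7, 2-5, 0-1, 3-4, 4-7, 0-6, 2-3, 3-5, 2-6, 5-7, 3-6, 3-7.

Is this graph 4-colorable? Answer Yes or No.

Yes

The chromatic number is 4. 2, 3, 5, 7 are mutually adjacent (a clique of size 4), so at least 4 colors are needed.
4 colors suffice: color a → {0, 3}; color b → {1, 6, 7}; color c → {2, 4}; color d → {5}.
That is already a proper 4-coloring.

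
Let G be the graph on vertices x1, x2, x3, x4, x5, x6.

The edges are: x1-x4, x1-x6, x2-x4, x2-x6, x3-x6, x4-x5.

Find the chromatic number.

2

x4 and x5 are adjacent, so at least 2 colors are needed.
2 colors suffice: color R → {x4, x6}; color B → {x1, x2, x3, x5}. No two adjacent vertices share a color.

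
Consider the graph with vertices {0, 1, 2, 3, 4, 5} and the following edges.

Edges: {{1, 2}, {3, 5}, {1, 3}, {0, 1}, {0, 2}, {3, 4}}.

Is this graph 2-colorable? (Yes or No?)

0, 1, 2 form a triangle, so at least 3 colors are needed.
So 2 colors are not enough.

No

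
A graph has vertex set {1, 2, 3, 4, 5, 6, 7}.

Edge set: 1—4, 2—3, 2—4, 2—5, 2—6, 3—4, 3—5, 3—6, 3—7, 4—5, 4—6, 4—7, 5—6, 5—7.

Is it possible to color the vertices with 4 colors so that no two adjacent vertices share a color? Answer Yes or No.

No

2, 3, 4, 5, 6 are mutually adjacent (a clique of size 5), so at least 5 colors are needed.
So 4 colors are not enough.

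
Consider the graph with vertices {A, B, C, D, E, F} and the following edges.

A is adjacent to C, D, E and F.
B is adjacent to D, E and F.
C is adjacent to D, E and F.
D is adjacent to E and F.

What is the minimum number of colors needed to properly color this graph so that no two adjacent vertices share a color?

4

A, C, D, F are pairwise adjacent (a clique of size 4), so at least 4 colors are needed.
4 colors suffice: color 1 → {D}; color 2 → {A, B}; color 3 → {E, F}; color 4 → {C}. No two adjacent vertices share a color.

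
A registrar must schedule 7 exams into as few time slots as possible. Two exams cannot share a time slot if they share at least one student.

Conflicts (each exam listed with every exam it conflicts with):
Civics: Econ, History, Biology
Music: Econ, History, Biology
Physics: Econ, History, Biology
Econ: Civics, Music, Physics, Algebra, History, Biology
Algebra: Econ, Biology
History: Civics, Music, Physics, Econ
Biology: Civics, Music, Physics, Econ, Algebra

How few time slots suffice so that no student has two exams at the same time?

Music, Econ, Biology are mutually in conflict, so at least 3 time slots are needed.
Using 3 time slots: Civics=3, Music=3, Physics=3, Econ=1, Algebra=3, History=2, Biology=2. No two conflicting exams share a time slot.

3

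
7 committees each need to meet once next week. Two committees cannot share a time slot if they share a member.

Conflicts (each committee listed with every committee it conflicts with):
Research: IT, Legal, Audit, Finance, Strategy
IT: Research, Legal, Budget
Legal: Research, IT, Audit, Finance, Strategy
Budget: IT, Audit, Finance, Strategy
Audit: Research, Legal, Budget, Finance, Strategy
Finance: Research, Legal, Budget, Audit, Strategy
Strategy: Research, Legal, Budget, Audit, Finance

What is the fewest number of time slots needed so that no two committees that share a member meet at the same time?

Research, Legal, Audit, Finance, Strategy all conflict with each other, so at least 5 time slots are needed.
A valid assignment using 5 time slots: Research=1, IT=3, Legal=2, Budget=1, Audit=4, Finance=3, Strategy=5. Every pair that conflicts lands in different time slots.

5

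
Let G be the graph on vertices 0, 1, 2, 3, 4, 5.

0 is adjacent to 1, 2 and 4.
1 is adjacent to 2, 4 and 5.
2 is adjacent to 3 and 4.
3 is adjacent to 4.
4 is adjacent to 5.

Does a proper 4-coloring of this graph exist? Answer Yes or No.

The chromatic number is 4. 0, 1, 2, 4 are mutually adjacent (a clique of size 4), so at least 4 colors are needed.
4 colors suffice: color red → {4}; color blue → {1, 3}; color green → {2, 5}; color yellow → {0}.
That is already a proper 4-coloring.

Yes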